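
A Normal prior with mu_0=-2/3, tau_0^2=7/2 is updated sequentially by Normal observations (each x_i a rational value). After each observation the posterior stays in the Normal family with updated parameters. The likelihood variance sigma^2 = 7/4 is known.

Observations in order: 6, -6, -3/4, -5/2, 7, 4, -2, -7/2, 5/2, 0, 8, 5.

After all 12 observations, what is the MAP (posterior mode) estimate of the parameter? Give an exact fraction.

209/150

obs 1: x=6 → posterior Normal(34/9, 7/6)
obs 2: x=-6 → posterior Normal(-2/15, 7/10)
obs 3: x=-3/4 → posterior Normal(-13/42, 1/2)
obs 4: x=-5/2 → posterior Normal(-43/54, 7/18)
obs 5: x=7 → posterior Normal(41/66, 7/22)
obs 6: x=4 → posterior Normal(89/78, 7/26)
obs 7: x=-2 → posterior Normal(13/18, 7/30)
obs 8: x=-7/2 → posterior Normal(23/102, 7/34)
obs 9: x=5/2 → posterior Normal(53/114, 7/38)
obs 10: x=0 → posterior Normal(53/126, 1/6)
obs 11: x=8 → posterior Normal(149/138, 7/46)
obs 12: x=5 → posterior Normal(209/150, 7/50)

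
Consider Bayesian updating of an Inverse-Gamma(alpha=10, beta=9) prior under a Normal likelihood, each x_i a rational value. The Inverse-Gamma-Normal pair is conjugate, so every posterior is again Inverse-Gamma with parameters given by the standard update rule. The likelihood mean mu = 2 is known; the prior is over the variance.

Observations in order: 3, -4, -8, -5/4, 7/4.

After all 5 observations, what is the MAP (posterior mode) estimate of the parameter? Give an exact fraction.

obs 1: x=3 → posterior Inverse-Gamma(21/2, 19/2)
obs 2: x=-4 → posterior Inverse-Gamma(11, 55/2)
obs 3: x=-8 → posterior Inverse-Gamma(23/2, 155/2)
obs 4: x=-5/4 → posterior Inverse-Gamma(12, 2649/32)
obs 5: x=7/4 → posterior Inverse-Gamma(25/2, 1325/16)

1325/216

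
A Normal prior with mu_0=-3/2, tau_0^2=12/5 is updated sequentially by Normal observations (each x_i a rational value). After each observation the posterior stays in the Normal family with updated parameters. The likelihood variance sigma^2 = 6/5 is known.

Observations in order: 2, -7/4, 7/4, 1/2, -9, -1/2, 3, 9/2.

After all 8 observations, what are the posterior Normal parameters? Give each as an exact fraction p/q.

mu_0=-1/34, tau_0^2=12/85

obs 1: x=2 → posterior Normal(5/6, 4/5)
obs 2: x=-7/4 → posterior Normal(-1/5, 12/25)
obs 3: x=7/4 → posterior Normal(5/14, 12/35)
obs 4: x=1/2 → posterior Normal(7/18, 4/15)
obs 5: x=-9 → posterior Normal(-29/22, 12/55)
obs 6: x=-1/2 → posterior Normal(-31/26, 12/65)
obs 7: x=3 → posterior Normal(-19/30, 4/25)
obs 8: x=9/2 → posterior Normal(-1/34, 12/85)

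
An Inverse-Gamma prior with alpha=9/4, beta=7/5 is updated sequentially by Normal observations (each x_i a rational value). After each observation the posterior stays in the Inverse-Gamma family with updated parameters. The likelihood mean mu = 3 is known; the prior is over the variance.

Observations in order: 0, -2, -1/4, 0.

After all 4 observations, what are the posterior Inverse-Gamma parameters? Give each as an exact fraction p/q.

obs 1: x=0 → posterior Inverse-Gamma(11/4, 59/10)
obs 2: x=-2 → posterior Inverse-Gamma(13/4, 92/5)
obs 3: x=-1/4 → posterior Inverse-Gamma(15/4, 3789/160)
obs 4: x=0 → posterior Inverse-Gamma(17/4, 4509/160)

alpha=17/4, beta=4509/160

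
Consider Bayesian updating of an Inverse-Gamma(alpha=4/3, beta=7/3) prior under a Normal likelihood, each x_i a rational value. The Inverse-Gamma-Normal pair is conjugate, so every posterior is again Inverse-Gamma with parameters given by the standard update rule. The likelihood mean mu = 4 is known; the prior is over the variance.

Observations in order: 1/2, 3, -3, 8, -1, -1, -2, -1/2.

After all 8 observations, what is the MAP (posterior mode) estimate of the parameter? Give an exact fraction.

obs 1: x=1/2 → posterior Inverse-Gamma(11/6, 203/24)
obs 2: x=3 → posterior Inverse-Gamma(7/3, 215/24)
obs 3: x=-3 → posterior Inverse-Gamma(17/6, 803/24)
obs 4: x=8 → posterior Inverse-Gamma(10/3, 995/24)
obs 5: x=-1 → posterior Inverse-Gamma(23/6, 1295/24)
obs 6: x=-1 → posterior Inverse-Gamma(13/3, 1595/24)
obs 7: x=-2 → posterior Inverse-Gamma(29/6, 2027/24)
obs 8: x=-1/2 → posterior Inverse-Gamma(16/3, 1135/12)

1135/76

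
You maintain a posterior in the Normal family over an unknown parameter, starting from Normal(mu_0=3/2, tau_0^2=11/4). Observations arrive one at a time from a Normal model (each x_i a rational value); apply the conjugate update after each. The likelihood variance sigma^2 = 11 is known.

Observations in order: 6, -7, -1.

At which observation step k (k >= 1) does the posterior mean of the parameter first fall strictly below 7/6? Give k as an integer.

obs 1: x=6 → posterior Normal(12/5, 11/5)
obs 2: x=-7 → posterior Normal(5/6, 11/6)
obs 3: x=-1 → posterior Normal(4/7, 11/7)

k = 2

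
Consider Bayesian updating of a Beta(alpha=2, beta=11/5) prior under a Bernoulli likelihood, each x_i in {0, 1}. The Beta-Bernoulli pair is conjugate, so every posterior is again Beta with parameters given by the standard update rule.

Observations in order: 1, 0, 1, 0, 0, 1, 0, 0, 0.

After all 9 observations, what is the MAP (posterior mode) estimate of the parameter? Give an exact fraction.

obs 1: x=1 → posterior Beta(3, 11/5)
obs 2: x=0 → posterior Beta(3, 16/5)
obs 3: x=1 → posterior Beta(4, 16/5)
obs 4: x=0 → posterior Beta(4, 21/5)
obs 5: x=0 → posterior Beta(4, 26/5)
obs 6: x=1 → posterior Beta(5, 26/5)
obs 7: x=0 → posterior Beta(5, 31/5)
obs 8: x=0 → posterior Beta(5, 36/5)
obs 9: x=0 → posterior Beta(5, 41/5)

5/14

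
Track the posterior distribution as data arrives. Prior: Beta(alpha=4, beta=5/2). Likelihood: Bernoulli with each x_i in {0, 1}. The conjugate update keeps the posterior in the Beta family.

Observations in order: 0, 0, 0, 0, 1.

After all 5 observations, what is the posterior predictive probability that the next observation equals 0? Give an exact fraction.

13/23

obs 1: x=0 → posterior Beta(4, 7/2)
obs 2: x=0 → posterior Beta(4, 9/2)
obs 3: x=0 → posterior Beta(4, 11/2)
obs 4: x=0 → posterior Beta(4, 13/2)
obs 5: x=1 → posterior Beta(5, 13/2)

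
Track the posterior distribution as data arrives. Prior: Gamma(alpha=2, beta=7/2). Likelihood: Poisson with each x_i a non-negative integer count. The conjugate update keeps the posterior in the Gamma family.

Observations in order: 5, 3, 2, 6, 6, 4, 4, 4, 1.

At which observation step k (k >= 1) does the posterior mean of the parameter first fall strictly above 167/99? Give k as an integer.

obs 1: x=5 → posterior Gamma(7, 9/2)
obs 2: x=3 → posterior Gamma(10, 11/2)
obs 3: x=2 → posterior Gamma(12, 13/2)
obs 4: x=6 → posterior Gamma(18, 15/2)
obs 5: x=6 → posterior Gamma(24, 17/2)
obs 6: x=4 → posterior Gamma(28, 19/2)
obs 7: x=4 → posterior Gamma(32, 21/2)
obs 8: x=4 → posterior Gamma(36, 23/2)
obs 9: x=1 → posterior Gamma(37, 25/2)

k = 2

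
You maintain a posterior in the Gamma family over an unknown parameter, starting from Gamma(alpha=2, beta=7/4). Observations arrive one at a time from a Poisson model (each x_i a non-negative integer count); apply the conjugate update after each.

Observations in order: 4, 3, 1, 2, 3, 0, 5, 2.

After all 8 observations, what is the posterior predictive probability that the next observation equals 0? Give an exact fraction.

100790907283604984065901359914608721/863586854220408743801513785592407849

obs 1: x=4 → posterior Gamma(6, 11/4)
obs 2: x=3 → posterior Gamma(9, 15/4)
obs 3: x=1 → posterior Gamma(10, 19/4)
obs 4: x=2 → posterior Gamma(12, 23/4)
obs 5: x=3 → posterior Gamma(15, 27/4)
obs 6: x=0 → posterior Gamma(15, 31/4)
obs 7: x=5 → posterior Gamma(20, 35/4)
obs 8: x=2 → posterior Gamma(22, 39/4)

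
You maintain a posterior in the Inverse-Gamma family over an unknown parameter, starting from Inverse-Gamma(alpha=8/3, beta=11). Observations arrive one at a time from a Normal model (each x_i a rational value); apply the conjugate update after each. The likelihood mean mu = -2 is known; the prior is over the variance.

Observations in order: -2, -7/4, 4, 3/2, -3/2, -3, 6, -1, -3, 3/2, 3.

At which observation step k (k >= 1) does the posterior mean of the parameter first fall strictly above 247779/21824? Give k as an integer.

obs 1: x=-2 → posterior Inverse-Gamma(19/6, 11)
obs 2: x=-7/4 → posterior Inverse-Gamma(11/3, 353/32)
obs 3: x=4 → posterior Inverse-Gamma(25/6, 929/32)
obs 4: x=3/2 → posterior Inverse-Gamma(14/3, 1125/32)
obs 5: x=-3/2 → posterior Inverse-Gamma(31/6, 1129/32)
obs 6: x=-3 → posterior Inverse-Gamma(17/3, 1145/32)
obs 7: x=6 → posterior Inverse-Gamma(37/6, 2169/32)
obs 8: x=-1 → posterior Inverse-Gamma(20/3, 2185/32)
obs 9: x=-3 → posterior Inverse-Gamma(43/6, 2201/32)
obs 10: x=3/2 → posterior Inverse-Gamma(23/3, 2397/32)
obs 11: x=3 → posterior Inverse-Gamma(49/6, 2797/32)

k = 7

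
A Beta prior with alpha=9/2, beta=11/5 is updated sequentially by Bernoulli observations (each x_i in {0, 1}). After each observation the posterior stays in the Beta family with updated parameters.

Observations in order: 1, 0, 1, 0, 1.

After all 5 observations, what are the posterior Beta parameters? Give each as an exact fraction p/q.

obs 1: x=1 → posterior Beta(11/2, 11/5)
obs 2: x=0 → posterior Beta(11/2, 16/5)
obs 3: x=1 → posterior Beta(13/2, 16/5)
obs 4: x=0 → posterior Beta(13/2, 21/5)
obs 5: x=1 → posterior Beta(15/2, 21/5)

alpha=15/2, beta=21/5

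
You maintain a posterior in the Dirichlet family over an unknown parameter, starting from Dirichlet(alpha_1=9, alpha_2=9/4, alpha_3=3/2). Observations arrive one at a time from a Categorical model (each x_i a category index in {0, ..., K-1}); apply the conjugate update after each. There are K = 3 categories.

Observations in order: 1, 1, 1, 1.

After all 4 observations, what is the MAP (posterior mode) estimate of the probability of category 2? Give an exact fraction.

obs 1: x=1 → posterior Dirichlet(9, 13/4, 3/2)
obs 2: x=1 → posterior Dirichlet(9, 17/4, 3/2)
obs 3: x=1 → posterior Dirichlet(9, 21/4, 3/2)
obs 4: x=1 → posterior Dirichlet(9, 25/4, 3/2)

2/55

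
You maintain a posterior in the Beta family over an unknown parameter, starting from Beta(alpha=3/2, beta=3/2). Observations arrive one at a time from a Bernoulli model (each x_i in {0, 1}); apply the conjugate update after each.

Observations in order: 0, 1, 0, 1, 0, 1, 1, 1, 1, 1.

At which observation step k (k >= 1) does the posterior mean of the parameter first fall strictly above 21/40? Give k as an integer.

obs 1: x=0 → posterior Beta(3/2, 5/2)
obs 2: x=1 → posterior Beta(5/2, 5/2)
obs 3: x=0 → posterior Beta(5/2, 7/2)
obs 4: x=1 → posterior Beta(7/2, 7/2)
obs 5: x=0 → posterior Beta(7/2, 9/2)
obs 6: x=1 → posterior Beta(9/2, 9/2)
obs 7: x=1 → posterior Beta(11/2, 9/2)
obs 8: x=1 → posterior Beta(13/2, 9/2)
obs 9: x=1 → posterior Beta(15/2, 9/2)
obs 10: x=1 → posterior Beta(17/2, 9/2)

k = 7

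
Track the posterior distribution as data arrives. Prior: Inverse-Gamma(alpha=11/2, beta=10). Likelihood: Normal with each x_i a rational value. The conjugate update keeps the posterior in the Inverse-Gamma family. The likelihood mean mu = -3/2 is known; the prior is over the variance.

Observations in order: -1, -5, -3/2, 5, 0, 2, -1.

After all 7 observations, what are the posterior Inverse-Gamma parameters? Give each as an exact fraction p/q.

obs 1: x=-1 → posterior Inverse-Gamma(6, 81/8)
obs 2: x=-5 → posterior Inverse-Gamma(13/2, 65/4)
obs 3: x=-3/2 → posterior Inverse-Gamma(7, 65/4)
obs 4: x=5 → posterior Inverse-Gamma(15/2, 299/8)
obs 5: x=0 → posterior Inverse-Gamma(8, 77/2)
obs 6: x=2 → posterior Inverse-Gamma(17/2, 357/8)
obs 7: x=-1 → posterior Inverse-Gamma(9, 179/4)

alpha=9, beta=179/4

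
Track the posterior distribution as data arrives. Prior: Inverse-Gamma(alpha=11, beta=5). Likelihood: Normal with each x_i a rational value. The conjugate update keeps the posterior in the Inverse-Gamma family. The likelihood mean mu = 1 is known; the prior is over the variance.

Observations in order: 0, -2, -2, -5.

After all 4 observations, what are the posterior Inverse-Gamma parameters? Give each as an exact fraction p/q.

obs 1: x=0 → posterior Inverse-Gamma(23/2, 11/2)
obs 2: x=-2 → posterior Inverse-Gamma(12, 10)
obs 3: x=-2 → posterior Inverse-Gamma(25/2, 29/2)
obs 4: x=-5 → posterior Inverse-Gamma(13, 65/2)

alpha=13, beta=65/2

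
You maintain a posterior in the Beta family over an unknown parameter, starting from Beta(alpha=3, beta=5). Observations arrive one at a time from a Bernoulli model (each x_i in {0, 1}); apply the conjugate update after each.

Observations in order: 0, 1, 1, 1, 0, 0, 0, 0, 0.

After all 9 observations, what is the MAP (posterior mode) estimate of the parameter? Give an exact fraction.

obs 1: x=0 → posterior Beta(3, 6)
obs 2: x=1 → posterior Beta(4, 6)
obs 3: x=1 → posterior Beta(5, 6)
obs 4: x=1 → posterior Beta(6, 6)
obs 5: x=0 → posterior Beta(6, 7)
obs 6: x=0 → posterior Beta(6, 8)
obs 7: x=0 → posterior Beta(6, 9)
obs 8: x=0 → posterior Beta(6, 10)
obs 9: x=0 → posterior Beta(6, 11)

1/3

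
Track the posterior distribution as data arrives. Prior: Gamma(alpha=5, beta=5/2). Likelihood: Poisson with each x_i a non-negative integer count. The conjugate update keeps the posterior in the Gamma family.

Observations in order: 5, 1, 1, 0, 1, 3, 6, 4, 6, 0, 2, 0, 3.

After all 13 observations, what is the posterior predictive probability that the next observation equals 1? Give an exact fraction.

1121022660575866685806889690720967754186221591805315597814/5052772159080282314587314300592860921494427631109444796609

obs 1: x=5 → posterior Gamma(10, 7/2)
obs 2: x=1 → posterior Gamma(11, 9/2)
obs 3: x=1 → posterior Gamma(12, 11/2)
obs 4: x=0 → posterior Gamma(12, 13/2)
obs 5: x=1 → posterior Gamma(13, 15/2)
obs 6: x=3 → posterior Gamma(16, 17/2)
obs 7: x=6 → posterior Gamma(22, 19/2)
obs 8: x=4 → posterior Gamma(26, 21/2)
obs 9: x=6 → posterior Gamma(32, 23/2)
obs 10: x=0 → posterior Gamma(32, 25/2)
obs 11: x=2 → posterior Gamma(34, 27/2)
obs 12: x=0 → posterior Gamma(34, 29/2)
obs 13: x=3 → posterior Gamma(37, 31/2)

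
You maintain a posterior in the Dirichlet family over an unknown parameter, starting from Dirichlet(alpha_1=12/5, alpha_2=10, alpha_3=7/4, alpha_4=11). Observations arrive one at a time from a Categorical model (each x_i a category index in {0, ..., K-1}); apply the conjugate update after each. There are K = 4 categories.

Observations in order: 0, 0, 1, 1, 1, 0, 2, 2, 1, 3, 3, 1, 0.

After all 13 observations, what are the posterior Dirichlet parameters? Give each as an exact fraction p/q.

obs 1: x=0 → posterior Dirichlet(17/5, 10, 7/4, 11)
obs 2: x=0 → posterior Dirichlet(22/5, 10, 7/4, 11)
obs 3: x=1 → posterior Dirichlet(22/5, 11, 7/4, 11)
obs 4: x=1 → posterior Dirichlet(22/5, 12, 7/4, 11)
obs 5: x=1 → posterior Dirichlet(22/5, 13, 7/4, 11)
obs 6: x=0 → posterior Dirichlet(27/5, 13, 7/4, 11)
obs 7: x=2 → posterior Dirichlet(27/5, 13, 11/4, 11)
obs 8: x=2 → posterior Dirichlet(27/5, 13, 15/4, 11)
obs 9: x=1 → posterior Dirichlet(27/5, 14, 15/4, 11)
obs 10: x=3 → posterior Dirichlet(27/5, 14, 15/4, 12)
obs 11: x=3 → posterior Dirichlet(27/5, 14, 15/4, 13)
obs 12: x=1 → posterior Dirichlet(27/5, 15, 15/4, 13)
obs 13: x=0 → posterior Dirichlet(32/5, 15, 15/4, 13)

alpha_1=32/5, alpha_2=15, alpha_3=15/4, alpha_4=13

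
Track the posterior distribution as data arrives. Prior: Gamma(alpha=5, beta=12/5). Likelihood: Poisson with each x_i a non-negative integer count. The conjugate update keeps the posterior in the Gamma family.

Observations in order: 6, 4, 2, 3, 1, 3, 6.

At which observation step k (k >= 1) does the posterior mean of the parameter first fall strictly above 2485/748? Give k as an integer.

k = 2

obs 1: x=6 → posterior Gamma(11, 17/5)
obs 2: x=4 → posterior Gamma(15, 22/5)
obs 3: x=2 → posterior Gamma(17, 27/5)
obs 4: x=3 → posterior Gamma(20, 32/5)
obs 5: x=1 → posterior Gamma(21, 37/5)
obs 6: x=3 → posterior Gamma(24, 42/5)
obs 7: x=6 → posterior Gamma(30, 47/5)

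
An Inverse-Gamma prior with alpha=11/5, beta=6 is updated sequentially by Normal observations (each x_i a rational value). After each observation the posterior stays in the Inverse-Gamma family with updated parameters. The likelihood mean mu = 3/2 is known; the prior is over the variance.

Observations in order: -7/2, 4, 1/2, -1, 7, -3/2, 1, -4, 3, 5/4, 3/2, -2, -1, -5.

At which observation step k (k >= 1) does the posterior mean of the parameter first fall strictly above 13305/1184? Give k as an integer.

k = 8

obs 1: x=-7/2 → posterior Inverse-Gamma(27/10, 37/2)
obs 2: x=4 → posterior Inverse-Gamma(16/5, 173/8)
obs 3: x=1/2 → posterior Inverse-Gamma(37/10, 177/8)
obs 4: x=-1 → posterior Inverse-Gamma(21/5, 101/4)
obs 5: x=7 → posterior Inverse-Gamma(47/10, 323/8)
obs 6: x=-3/2 → posterior Inverse-Gamma(26/5, 359/8)
obs 7: x=1 → posterior Inverse-Gamma(57/10, 45)
obs 8: x=-4 → posterior Inverse-Gamma(31/5, 481/8)
obs 9: x=3 → posterior Inverse-Gamma(67/10, 245/4)
obs 10: x=5/4 → posterior Inverse-Gamma(36/5, 1961/32)
obs 11: x=3/2 → posterior Inverse-Gamma(77/10, 1961/32)
obs 12: x=-2 → posterior Inverse-Gamma(41/5, 2157/32)
obs 13: x=-1 → posterior Inverse-Gamma(87/10, 2257/32)
obs 14: x=-5 → posterior Inverse-Gamma(46/5, 2933/32)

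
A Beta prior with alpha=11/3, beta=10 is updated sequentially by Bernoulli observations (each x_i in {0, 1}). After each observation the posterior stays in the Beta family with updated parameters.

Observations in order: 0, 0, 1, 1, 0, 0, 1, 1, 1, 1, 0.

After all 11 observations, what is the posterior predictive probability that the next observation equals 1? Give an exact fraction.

29/74

obs 1: x=0 → posterior Beta(11/3, 11)
obs 2: x=0 → posterior Beta(11/3, 12)
obs 3: x=1 → posterior Beta(14/3, 12)
obs 4: x=1 → posterior Beta(17/3, 12)
obs 5: x=0 → posterior Beta(17/3, 13)
obs 6: x=0 → posterior Beta(17/3, 14)
obs 7: x=1 → posterior Beta(20/3, 14)
obs 8: x=1 → posterior Beta(23/3, 14)
obs 9: x=1 → posterior Beta(26/3, 14)
obs 10: x=1 → posterior Beta(29/3, 14)
obs 11: x=0 → posterior Beta(29/3, 15)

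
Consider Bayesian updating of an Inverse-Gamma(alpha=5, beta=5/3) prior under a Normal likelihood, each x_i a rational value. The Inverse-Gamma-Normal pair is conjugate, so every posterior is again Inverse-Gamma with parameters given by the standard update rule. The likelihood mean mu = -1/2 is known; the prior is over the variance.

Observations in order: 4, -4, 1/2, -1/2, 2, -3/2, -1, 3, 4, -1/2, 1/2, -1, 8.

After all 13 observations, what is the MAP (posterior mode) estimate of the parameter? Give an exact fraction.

obs 1: x=4 → posterior Inverse-Gamma(11/2, 283/24)
obs 2: x=-4 → posterior Inverse-Gamma(6, 215/12)
obs 3: x=1/2 → posterior Inverse-Gamma(13/2, 221/12)
obs 4: x=-1/2 → posterior Inverse-Gamma(7, 221/12)
obs 5: x=2 → posterior Inverse-Gamma(15/2, 517/24)
obs 6: x=-3/2 → posterior Inverse-Gamma(8, 529/24)
obs 7: x=-1 → posterior Inverse-Gamma(17/2, 133/6)
obs 8: x=3 → posterior Inverse-Gamma(9, 679/24)
obs 9: x=4 → posterior Inverse-Gamma(19/2, 461/12)
obs 10: x=-1/2 → posterior Inverse-Gamma(10, 461/12)
obs 11: x=1/2 → posterior Inverse-Gamma(21/2, 467/12)
obs 12: x=-1 → posterior Inverse-Gamma(11, 937/24)
obs 13: x=8 → posterior Inverse-Gamma(23/2, 451/6)

451/75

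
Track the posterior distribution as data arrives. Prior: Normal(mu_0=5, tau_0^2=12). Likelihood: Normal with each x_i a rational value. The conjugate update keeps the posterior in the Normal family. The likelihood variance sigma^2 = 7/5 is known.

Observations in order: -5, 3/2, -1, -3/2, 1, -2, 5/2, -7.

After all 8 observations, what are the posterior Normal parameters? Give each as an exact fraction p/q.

mu_0=-655/487, tau_0^2=84/487

obs 1: x=-5 → posterior Normal(-265/67, 84/67)
obs 2: x=3/2 → posterior Normal(-175/127, 84/127)
obs 3: x=-1 → posterior Normal(-235/187, 84/187)
obs 4: x=-3/2 → posterior Normal(-25/19, 84/247)
obs 5: x=1 → posterior Normal(-265/307, 84/307)
obs 6: x=-2 → posterior Normal(-385/367, 84/367)
obs 7: x=5/2 → posterior Normal(-235/427, 12/61)
obs 8: x=-7 → posterior Normal(-655/487, 84/487)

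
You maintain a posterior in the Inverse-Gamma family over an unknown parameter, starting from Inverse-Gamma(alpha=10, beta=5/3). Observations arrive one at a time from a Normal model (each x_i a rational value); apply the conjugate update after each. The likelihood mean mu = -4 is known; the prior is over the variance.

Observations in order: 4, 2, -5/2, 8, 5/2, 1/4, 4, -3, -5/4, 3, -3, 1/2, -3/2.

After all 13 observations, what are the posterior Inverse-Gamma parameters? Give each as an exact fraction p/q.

alpha=33/2, beta=11015/48

obs 1: x=4 → posterior Inverse-Gamma(21/2, 101/3)
obs 2: x=2 → posterior Inverse-Gamma(11, 155/3)
obs 3: x=-5/2 → posterior Inverse-Gamma(23/2, 1267/24)
obs 4: x=8 → posterior Inverse-Gamma(12, 2995/24)
obs 5: x=5/2 → posterior Inverse-Gamma(25/2, 1751/12)
obs 6: x=1/4 → posterior Inverse-Gamma(13, 14875/96)
obs 7: x=4 → posterior Inverse-Gamma(27/2, 17947/96)
obs 8: x=-3 → posterior Inverse-Gamma(14, 17995/96)
obs 9: x=-5/4 → posterior Inverse-Gamma(29/2, 9179/48)
obs 10: x=3 → posterior Inverse-Gamma(15, 10355/48)
obs 11: x=-3 → posterior Inverse-Gamma(31/2, 10379/48)
obs 12: x=1/2 → posterior Inverse-Gamma(16, 10865/48)
obs 13: x=-3/2 → posterior Inverse-Gamma(33/2, 11015/48)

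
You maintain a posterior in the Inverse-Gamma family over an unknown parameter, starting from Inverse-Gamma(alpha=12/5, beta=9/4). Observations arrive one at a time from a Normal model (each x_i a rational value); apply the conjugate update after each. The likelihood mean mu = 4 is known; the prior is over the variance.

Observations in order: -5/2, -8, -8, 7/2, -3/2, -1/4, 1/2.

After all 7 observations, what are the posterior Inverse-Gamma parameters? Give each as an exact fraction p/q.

alpha=59/10, beta=6329/32

obs 1: x=-5/2 → posterior Inverse-Gamma(29/10, 187/8)
obs 2: x=-8 → posterior Inverse-Gamma(17/5, 763/8)
obs 3: x=-8 → posterior Inverse-Gamma(39/10, 1339/8)
obs 4: x=7/2 → posterior Inverse-Gamma(22/5, 335/2)
obs 5: x=-3/2 → posterior Inverse-Gamma(49/10, 1461/8)
obs 6: x=-1/4 → posterior Inverse-Gamma(27/5, 6133/32)
obs 7: x=1/2 → posterior Inverse-Gamma(59/10, 6329/32)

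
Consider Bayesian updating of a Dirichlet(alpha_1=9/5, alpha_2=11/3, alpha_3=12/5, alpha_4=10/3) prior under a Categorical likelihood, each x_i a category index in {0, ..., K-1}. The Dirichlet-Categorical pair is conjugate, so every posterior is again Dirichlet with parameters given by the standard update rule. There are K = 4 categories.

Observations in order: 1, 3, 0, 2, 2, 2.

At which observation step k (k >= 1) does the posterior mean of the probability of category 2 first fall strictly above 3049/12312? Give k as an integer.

obs 1: x=1 → posterior Dirichlet(9/5, 14/3, 12/5, 10/3)
obs 2: x=3 → posterior Dirichlet(9/5, 14/3, 12/5, 13/3)
obs 3: x=0 → posterior Dirichlet(14/5, 14/3, 12/5, 13/3)
obs 4: x=2 → posterior Dirichlet(14/5, 14/3, 17/5, 13/3)
obs 5: x=2 → posterior Dirichlet(14/5, 14/3, 22/5, 13/3)
obs 6: x=2 → posterior Dirichlet(14/5, 14/3, 27/5, 13/3)

k = 5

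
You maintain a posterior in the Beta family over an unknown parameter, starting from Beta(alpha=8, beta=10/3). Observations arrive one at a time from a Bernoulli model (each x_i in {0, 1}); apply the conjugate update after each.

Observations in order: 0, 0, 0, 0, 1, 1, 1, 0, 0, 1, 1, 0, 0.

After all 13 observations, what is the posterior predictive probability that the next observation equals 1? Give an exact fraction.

39/73

obs 1: x=0 → posterior Beta(8, 13/3)
obs 2: x=0 → posterior Beta(8, 16/3)
obs 3: x=0 → posterior Beta(8, 19/3)
obs 4: x=0 → posterior Beta(8, 22/3)
obs 5: x=1 → posterior Beta(9, 22/3)
obs 6: x=1 → posterior Beta(10, 22/3)
obs 7: x=1 → posterior Beta(11, 22/3)
obs 8: x=0 → posterior Beta(11, 25/3)
obs 9: x=0 → posterior Beta(11, 28/3)
obs 10: x=1 → posterior Beta(12, 28/3)
obs 11: x=1 → posterior Beta(13, 28/3)
obs 12: x=0 → posterior Beta(13, 31/3)
obs 13: x=0 → posterior Beta(13, 34/3)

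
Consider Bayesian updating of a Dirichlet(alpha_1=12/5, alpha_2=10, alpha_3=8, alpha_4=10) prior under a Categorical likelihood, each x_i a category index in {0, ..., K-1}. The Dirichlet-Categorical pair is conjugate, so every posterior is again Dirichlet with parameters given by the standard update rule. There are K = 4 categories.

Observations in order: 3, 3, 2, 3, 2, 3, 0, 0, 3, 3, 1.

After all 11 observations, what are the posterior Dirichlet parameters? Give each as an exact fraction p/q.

obs 1: x=3 → posterior Dirichlet(12/5, 10, 8, 11)
obs 2: x=3 → posterior Dirichlet(12/5, 10, 8, 12)
obs 3: x=2 → posterior Dirichlet(12/5, 10, 9, 12)
obs 4: x=3 → posterior Dirichlet(12/5, 10, 9, 13)
obs 5: x=2 → posterior Dirichlet(12/5, 10, 10, 13)
obs 6: x=3 → posterior Dirichlet(12/5, 10, 10, 14)
obs 7: x=0 → posterior Dirichlet(17/5, 10, 10, 14)
obs 8: x=0 → posterior Dirichlet(22/5, 10, 10, 14)
obs 9: x=3 → posterior Dirichlet(22/5, 10, 10, 15)
obs 10: x=3 → posterior Dirichlet(22/5, 10, 10, 16)
obs 11: x=1 → posterior Dirichlet(22/5, 11, 10, 16)

alpha_1=22/5, alpha_2=11, alpha_3=10, alpha_4=16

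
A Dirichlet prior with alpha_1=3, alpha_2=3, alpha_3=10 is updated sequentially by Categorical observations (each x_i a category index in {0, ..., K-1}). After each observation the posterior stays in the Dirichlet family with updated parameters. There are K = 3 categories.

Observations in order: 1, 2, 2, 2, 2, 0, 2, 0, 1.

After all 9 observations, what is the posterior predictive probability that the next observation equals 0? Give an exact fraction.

obs 1: x=1 → posterior Dirichlet(3, 4, 10)
obs 2: x=2 → posterior Dirichlet(3, 4, 11)
obs 3: x=2 → posterior Dirichlet(3, 4, 12)
obs 4: x=2 → posterior Dirichlet(3, 4, 13)
obs 5: x=2 → posterior Dirichlet(3, 4, 14)
obs 6: x=0 → posterior Dirichlet(4, 4, 14)
obs 7: x=2 → posterior Dirichlet(4, 4, 15)
obs 8: x=0 → posterior Dirichlet(5, 4, 15)
obs 9: x=1 → posterior Dirichlet(5, 5, 15)

1/5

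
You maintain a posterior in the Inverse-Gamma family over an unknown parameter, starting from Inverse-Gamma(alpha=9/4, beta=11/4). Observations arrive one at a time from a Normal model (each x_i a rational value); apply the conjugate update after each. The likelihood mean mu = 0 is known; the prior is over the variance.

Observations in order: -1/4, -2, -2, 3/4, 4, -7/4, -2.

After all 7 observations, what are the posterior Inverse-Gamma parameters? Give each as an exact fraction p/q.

obs 1: x=-1/4 → posterior Inverse-Gamma(11/4, 89/32)
obs 2: x=-2 → posterior Inverse-Gamma(13/4, 153/32)
obs 3: x=-2 → posterior Inverse-Gamma(15/4, 217/32)
obs 4: x=3/4 → posterior Inverse-Gamma(17/4, 113/16)
obs 5: x=4 → posterior Inverse-Gamma(19/4, 241/16)
obs 6: x=-7/4 → posterior Inverse-Gamma(21/4, 531/32)
obs 7: x=-2 → posterior Inverse-Gamma(23/4, 595/32)

alpha=23/4, beta=595/32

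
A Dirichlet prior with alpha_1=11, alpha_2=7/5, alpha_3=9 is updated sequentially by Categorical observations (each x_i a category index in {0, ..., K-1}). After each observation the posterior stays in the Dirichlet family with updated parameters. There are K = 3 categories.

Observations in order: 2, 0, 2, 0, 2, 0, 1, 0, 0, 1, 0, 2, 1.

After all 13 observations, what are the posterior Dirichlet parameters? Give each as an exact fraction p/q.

obs 1: x=2 → posterior Dirichlet(11, 7/5, 10)
obs 2: x=0 → posterior Dirichlet(12, 7/5, 10)
obs 3: x=2 → posterior Dirichlet(12, 7/5, 11)
obs 4: x=0 → posterior Dirichlet(13, 7/5, 11)
obs 5: x=2 → posterior Dirichlet(13, 7/5, 12)
obs 6: x=0 → posterior Dirichlet(14, 7/5, 12)
obs 7: x=1 → posterior Dirichlet(14, 12/5, 12)
obs 8: x=0 → posterior Dirichlet(15, 12/5, 12)
obs 9: x=0 → posterior Dirichlet(16, 12/5, 12)
obs 10: x=1 → posterior Dirichlet(16, 17/5, 12)
obs 11: x=0 → posterior Dirichlet(17, 17/5, 12)
obs 12: x=2 → posterior Dirichlet(17, 17/5, 13)
obs 13: x=1 → posterior Dirichlet(17, 22/5, 13)

alpha_1=17, alpha_2=22/5, alpha_3=13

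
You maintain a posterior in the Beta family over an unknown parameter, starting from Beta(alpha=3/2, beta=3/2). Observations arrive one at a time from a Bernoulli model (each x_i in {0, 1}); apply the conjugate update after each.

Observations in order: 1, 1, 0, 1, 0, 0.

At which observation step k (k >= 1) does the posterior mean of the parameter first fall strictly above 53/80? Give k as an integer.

obs 1: x=1 → posterior Beta(5/2, 3/2)
obs 2: x=1 → posterior Beta(7/2, 3/2)
obs 3: x=0 → posterior Beta(7/2, 5/2)
obs 4: x=1 → posterior Beta(9/2, 5/2)
obs 5: x=0 → posterior Beta(9/2, 7/2)
obs 6: x=0 → posterior Beta(9/2, 9/2)

k = 2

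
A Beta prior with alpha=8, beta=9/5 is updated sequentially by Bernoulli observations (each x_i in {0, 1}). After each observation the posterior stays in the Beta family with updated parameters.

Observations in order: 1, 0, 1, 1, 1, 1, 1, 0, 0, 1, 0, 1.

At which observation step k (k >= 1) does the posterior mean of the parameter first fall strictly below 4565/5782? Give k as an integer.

obs 1: x=1 → posterior Beta(9, 9/5)
obs 2: x=0 → posterior Beta(9, 14/5)
obs 3: x=1 → posterior Beta(10, 14/5)
obs 4: x=1 → posterior Beta(11, 14/5)
obs 5: x=1 → posterior Beta(12, 14/5)
obs 6: x=1 → posterior Beta(13, 14/5)
obs 7: x=1 → posterior Beta(14, 14/5)
obs 8: x=0 → posterior Beta(14, 19/5)
obs 9: x=0 → posterior Beta(14, 24/5)
obs 10: x=1 → posterior Beta(15, 24/5)
obs 11: x=0 → posterior Beta(15, 29/5)
obs 12: x=1 → posterior Beta(16, 29/5)

k = 2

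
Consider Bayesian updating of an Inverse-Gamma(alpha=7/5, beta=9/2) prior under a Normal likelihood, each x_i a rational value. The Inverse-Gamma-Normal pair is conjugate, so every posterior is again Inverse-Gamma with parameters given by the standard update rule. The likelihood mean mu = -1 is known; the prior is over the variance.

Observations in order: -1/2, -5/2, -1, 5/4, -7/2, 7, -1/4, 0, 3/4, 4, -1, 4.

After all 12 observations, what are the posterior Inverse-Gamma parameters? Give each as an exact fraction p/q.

alpha=37/5, beta=2263/32

obs 1: x=-1/2 → posterior Inverse-Gamma(19/10, 37/8)
obs 2: x=-5/2 → posterior Inverse-Gamma(12/5, 23/4)
obs 3: x=-1 → posterior Inverse-Gamma(29/10, 23/4)
obs 4: x=5/4 → posterior Inverse-Gamma(17/5, 265/32)
obs 5: x=-7/2 → posterior Inverse-Gamma(39/10, 365/32)
obs 6: x=7 → posterior Inverse-Gamma(22/5, 1389/32)
obs 7: x=-1/4 → posterior Inverse-Gamma(49/10, 699/16)
obs 8: x=0 → posterior Inverse-Gamma(27/5, 707/16)
obs 9: x=3/4 → posterior Inverse-Gamma(59/10, 1463/32)
obs 10: x=4 → posterior Inverse-Gamma(32/5, 1863/32)
obs 11: x=-1 → posterior Inverse-Gamma(69/10, 1863/32)
obs 12: x=4 → posterior Inverse-Gamma(37/5, 2263/32)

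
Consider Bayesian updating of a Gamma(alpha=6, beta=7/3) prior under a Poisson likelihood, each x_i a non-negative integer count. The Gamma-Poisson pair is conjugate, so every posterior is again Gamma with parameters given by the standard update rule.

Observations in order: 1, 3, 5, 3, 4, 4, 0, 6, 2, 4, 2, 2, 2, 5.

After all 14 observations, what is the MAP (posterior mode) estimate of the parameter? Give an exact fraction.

obs 1: x=1 → posterior Gamma(7, 10/3)
obs 2: x=3 → posterior Gamma(10, 13/3)
obs 3: x=5 → posterior Gamma(15, 16/3)
obs 4: x=3 → posterior Gamma(18, 19/3)
obs 5: x=4 → posterior Gamma(22, 22/3)
obs 6: x=4 → posterior Gamma(26, 25/3)
obs 7: x=0 → posterior Gamma(26, 28/3)
obs 8: x=6 → posterior Gamma(32, 31/3)
obs 9: x=2 → posterior Gamma(34, 34/3)
obs 10: x=4 → posterior Gamma(38, 37/3)
obs 11: x=2 → posterior Gamma(40, 40/3)
obs 12: x=2 → posterior Gamma(42, 43/3)
obs 13: x=2 → posterior Gamma(44, 46/3)
obs 14: x=5 → posterior Gamma(49, 49/3)

144/49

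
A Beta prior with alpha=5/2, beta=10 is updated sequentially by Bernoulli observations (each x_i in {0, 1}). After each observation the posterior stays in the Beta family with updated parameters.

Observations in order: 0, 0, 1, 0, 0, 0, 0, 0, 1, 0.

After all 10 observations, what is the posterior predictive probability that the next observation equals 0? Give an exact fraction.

obs 1: x=0 → posterior Beta(5/2, 11)
obs 2: x=0 → posterior Beta(5/2, 12)
obs 3: x=1 → posterior Beta(7/2, 12)
obs 4: x=0 → posterior Beta(7/2, 13)
obs 5: x=0 → posterior Beta(7/2, 14)
obs 6: x=0 → posterior Beta(7/2, 15)
obs 7: x=0 → posterior Beta(7/2, 16)
obs 8: x=0 → posterior Beta(7/2, 17)
obs 9: x=1 → posterior Beta(9/2, 17)
obs 10: x=0 → posterior Beta(9/2, 18)

4/5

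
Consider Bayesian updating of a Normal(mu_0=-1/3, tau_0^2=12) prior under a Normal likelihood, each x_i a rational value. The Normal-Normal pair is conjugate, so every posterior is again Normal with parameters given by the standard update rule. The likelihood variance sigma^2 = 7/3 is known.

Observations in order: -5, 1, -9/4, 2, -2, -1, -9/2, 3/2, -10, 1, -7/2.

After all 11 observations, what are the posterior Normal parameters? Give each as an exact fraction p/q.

obs 1: x=-5 → posterior Normal(-547/129, 84/43)
obs 2: x=1 → posterior Normal(-439/237, 84/79)
obs 3: x=-9/4 → posterior Normal(-682/345, 84/115)
obs 4: x=2 → posterior Normal(-466/453, 84/151)
obs 5: x=-2 → posterior Normal(-62/51, 84/187)
obs 6: x=-1 → posterior Normal(-790/669, 84/223)
obs 7: x=-9/2 → posterior Normal(-1276/777, 12/37)
obs 8: x=3/2 → posterior Normal(-1114/885, 84/295)
obs 9: x=-10 → posterior Normal(-2194/993, 84/331)
obs 10: x=1 → posterior Normal(-2086/1101, 84/367)
obs 11: x=-7/2 → posterior Normal(-2464/1209, 84/403)

mu_0=-2464/1209, tau_0^2=84/403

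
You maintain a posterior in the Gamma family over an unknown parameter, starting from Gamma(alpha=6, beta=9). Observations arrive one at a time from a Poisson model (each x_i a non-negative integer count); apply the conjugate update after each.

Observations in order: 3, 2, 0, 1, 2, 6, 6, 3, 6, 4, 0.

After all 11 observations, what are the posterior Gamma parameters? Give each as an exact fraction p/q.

alpha=39, beta=20

obs 1: x=3 → posterior Gamma(9, 10)
obs 2: x=2 → posterior Gamma(11, 11)
obs 3: x=0 → posterior Gamma(11, 12)
obs 4: x=1 → posterior Gamma(12, 13)
obs 5: x=2 → posterior Gamma(14, 14)
obs 6: x=6 → posterior Gamma(20, 15)
obs 7: x=6 → posterior Gamma(26, 16)
obs 8: x=3 → posterior Gamma(29, 17)
obs 9: x=6 → posterior Gamma(35, 18)
obs 10: x=4 → posterior Gamma(39, 19)
obs 11: x=0 → posterior Gamma(39, 20)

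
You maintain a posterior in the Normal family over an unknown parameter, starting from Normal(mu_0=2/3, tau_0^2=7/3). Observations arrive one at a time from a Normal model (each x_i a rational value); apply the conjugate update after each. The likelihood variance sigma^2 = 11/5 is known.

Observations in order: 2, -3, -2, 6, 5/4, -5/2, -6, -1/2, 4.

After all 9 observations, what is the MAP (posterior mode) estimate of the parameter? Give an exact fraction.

-17/1392

obs 1: x=2 → posterior Normal(23/17, 77/68)
obs 2: x=-3 → posterior Normal(-13/103, 77/103)
obs 3: x=-2 → posterior Normal(-83/138, 77/138)
obs 4: x=6 → posterior Normal(127/173, 77/173)
obs 5: x=5/4 → posterior Normal(683/832, 77/208)
obs 6: x=-5/2 → posterior Normal(37/108, 77/243)
obs 7: x=-6 → posterior Normal(-507/1112, 77/278)
obs 8: x=-1/2 → posterior Normal(-577/1252, 77/313)
obs 9: x=4 → posterior Normal(-17/1392, 77/348)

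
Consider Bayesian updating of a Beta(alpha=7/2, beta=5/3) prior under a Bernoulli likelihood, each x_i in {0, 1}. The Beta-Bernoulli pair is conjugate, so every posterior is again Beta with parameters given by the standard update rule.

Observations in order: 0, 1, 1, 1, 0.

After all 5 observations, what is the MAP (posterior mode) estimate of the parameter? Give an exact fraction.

33/49

obs 1: x=0 → posterior Beta(7/2, 8/3)
obs 2: x=1 → posterior Beta(9/2, 8/3)
obs 3: x=1 → posterior Beta(11/2, 8/3)
obs 4: x=1 → posterior Beta(13/2, 8/3)
obs 5: x=0 → posterior Beta(13/2, 11/3)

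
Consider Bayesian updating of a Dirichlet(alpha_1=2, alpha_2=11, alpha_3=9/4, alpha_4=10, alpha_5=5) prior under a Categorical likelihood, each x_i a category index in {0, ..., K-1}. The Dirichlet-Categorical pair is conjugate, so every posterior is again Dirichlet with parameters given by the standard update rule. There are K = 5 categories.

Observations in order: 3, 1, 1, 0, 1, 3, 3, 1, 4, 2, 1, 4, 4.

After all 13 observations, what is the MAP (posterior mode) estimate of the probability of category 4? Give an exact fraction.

obs 1: x=3 → posterior Dirichlet(2, 11, 9/4, 11, 5)
obs 2: x=1 → posterior Dirichlet(2, 12, 9/4, 11, 5)
obs 3: x=1 → posterior Dirichlet(2, 13, 9/4, 11, 5)
obs 4: x=0 → posterior Dirichlet(3, 13, 9/4, 11, 5)
obs 5: x=1 → posterior Dirichlet(3, 14, 9/4, 11, 5)
obs 6: x=3 → posterior Dirichlet(3, 14, 9/4, 12, 5)
obs 7: x=3 → posterior Dirichlet(3, 14, 9/4, 13, 5)
obs 8: x=1 → posterior Dirichlet(3, 15, 9/4, 13, 5)
obs 9: x=4 → posterior Dirichlet(3, 15, 9/4, 13, 6)
obs 10: x=2 → posterior Dirichlet(3, 15, 13/4, 13, 6)
obs 11: x=1 → posterior Dirichlet(3, 16, 13/4, 13, 6)
obs 12: x=4 → posterior Dirichlet(3, 16, 13/4, 13, 7)
obs 13: x=4 → posterior Dirichlet(3, 16, 13/4, 13, 8)

28/153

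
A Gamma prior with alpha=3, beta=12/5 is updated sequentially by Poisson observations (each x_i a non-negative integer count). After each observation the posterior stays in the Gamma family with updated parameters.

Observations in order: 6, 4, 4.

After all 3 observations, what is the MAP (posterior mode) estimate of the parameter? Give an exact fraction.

obs 1: x=6 → posterior Gamma(9, 17/5)
obs 2: x=4 → posterior Gamma(13, 22/5)
obs 3: x=4 → posterior Gamma(17, 27/5)

80/27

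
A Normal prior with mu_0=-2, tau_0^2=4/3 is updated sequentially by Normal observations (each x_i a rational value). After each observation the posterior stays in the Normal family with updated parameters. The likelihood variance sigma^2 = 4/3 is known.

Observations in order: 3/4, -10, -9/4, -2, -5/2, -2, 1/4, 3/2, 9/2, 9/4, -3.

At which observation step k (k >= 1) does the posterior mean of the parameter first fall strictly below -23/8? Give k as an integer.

obs 1: x=3/4 → posterior Normal(-5/8, 2/3)
obs 2: x=-10 → posterior Normal(-15/4, 4/9)
obs 3: x=-9/4 → posterior Normal(-27/8, 1/3)
obs 4: x=-2 → posterior Normal(-31/10, 4/15)
obs 5: x=-5/2 → posterior Normal(-3, 2/9)
obs 6: x=-2 → posterior Normal(-20/7, 4/21)
obs 7: x=1/4 → posterior Normal(-79/32, 1/6)
obs 8: x=3/2 → posterior Normal(-73/36, 4/27)
obs 9: x=9/2 → posterior Normal(-11/8, 2/15)
obs 10: x=9/4 → posterior Normal(-23/22, 4/33)
obs 11: x=-3 → posterior Normal(-29/24, 1/9)

k = 2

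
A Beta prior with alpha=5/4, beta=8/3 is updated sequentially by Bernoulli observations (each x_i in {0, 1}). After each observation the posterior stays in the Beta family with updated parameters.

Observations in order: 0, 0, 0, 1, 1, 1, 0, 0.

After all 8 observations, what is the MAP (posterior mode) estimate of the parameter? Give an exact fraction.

39/119

obs 1: x=0 → posterior Beta(5/4, 11/3)
obs 2: x=0 → posterior Beta(5/4, 14/3)
obs 3: x=0 → posterior Beta(5/4, 17/3)
obs 4: x=1 → posterior Beta(9/4, 17/3)
obs 5: x=1 → posterior Beta(13/4, 17/3)
obs 6: x=1 → posterior Beta(17/4, 17/3)
obs 7: x=0 → posterior Beta(17/4, 20/3)
obs 8: x=0 → posterior Beta(17/4, 23/3)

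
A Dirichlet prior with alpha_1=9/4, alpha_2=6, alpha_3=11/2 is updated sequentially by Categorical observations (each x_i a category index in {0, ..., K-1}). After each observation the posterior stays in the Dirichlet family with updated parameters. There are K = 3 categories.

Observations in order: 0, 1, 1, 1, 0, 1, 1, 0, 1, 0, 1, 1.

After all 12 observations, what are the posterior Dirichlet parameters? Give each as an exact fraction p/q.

obs 1: x=0 → posterior Dirichlet(13/4, 6, 11/2)
obs 2: x=1 → posterior Dirichlet(13/4, 7, 11/2)
obs 3: x=1 → posterior Dirichlet(13/4, 8, 11/2)
obs 4: x=1 → posterior Dirichlet(13/4, 9, 11/2)
obs 5: x=0 → posterior Dirichlet(17/4, 9, 11/2)
obs 6: x=1 → posterior Dirichlet(17/4, 10, 11/2)
obs 7: x=1 → posterior Dirichlet(17/4, 11, 11/2)
obs 8: x=0 → posterior Dirichlet(21/4, 11, 11/2)
obs 9: x=1 → posterior Dirichlet(21/4, 12, 11/2)
obs 10: x=0 → posterior Dirichlet(25/4, 12, 11/2)
obs 11: x=1 → posterior Dirichlet(25/4, 13, 11/2)
obs 12: x=1 → posterior Dirichlet(25/4, 14, 11/2)

alpha_1=25/4, alpha_2=14, alpha_3=11/2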